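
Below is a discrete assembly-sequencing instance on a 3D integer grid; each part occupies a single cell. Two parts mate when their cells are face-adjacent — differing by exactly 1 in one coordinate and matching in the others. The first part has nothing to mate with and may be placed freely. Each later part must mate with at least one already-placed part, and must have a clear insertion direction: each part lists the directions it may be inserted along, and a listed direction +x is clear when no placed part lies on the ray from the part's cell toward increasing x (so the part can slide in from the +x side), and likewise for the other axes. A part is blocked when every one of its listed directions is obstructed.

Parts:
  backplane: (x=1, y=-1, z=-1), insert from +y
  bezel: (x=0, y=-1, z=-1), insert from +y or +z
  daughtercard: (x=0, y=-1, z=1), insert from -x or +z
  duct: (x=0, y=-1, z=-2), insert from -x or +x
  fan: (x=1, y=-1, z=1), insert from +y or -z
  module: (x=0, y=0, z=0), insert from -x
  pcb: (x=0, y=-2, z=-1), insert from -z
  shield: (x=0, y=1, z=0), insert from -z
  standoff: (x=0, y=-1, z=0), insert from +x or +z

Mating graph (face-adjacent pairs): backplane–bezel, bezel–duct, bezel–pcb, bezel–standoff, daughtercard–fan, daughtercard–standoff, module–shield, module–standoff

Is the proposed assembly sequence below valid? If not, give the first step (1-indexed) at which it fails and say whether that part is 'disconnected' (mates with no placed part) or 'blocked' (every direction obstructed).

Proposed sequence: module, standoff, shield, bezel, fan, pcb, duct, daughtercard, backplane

1. module@(0, 0, 0) [-x clear] — {module}
2. standoff@(0, -1, 0) [+x clear] — {module, standoff}
3. shield@(0, 1, 0) [-z clear] — {module, shield, standoff}
4. bezel@(0, -1, -1) [+y clear] — {bezel, module, shield, standoff}
5. fan@(1, -1, 1) — no placed neighbour ⇒ disconnected

Invalid at step 5 (disconnected)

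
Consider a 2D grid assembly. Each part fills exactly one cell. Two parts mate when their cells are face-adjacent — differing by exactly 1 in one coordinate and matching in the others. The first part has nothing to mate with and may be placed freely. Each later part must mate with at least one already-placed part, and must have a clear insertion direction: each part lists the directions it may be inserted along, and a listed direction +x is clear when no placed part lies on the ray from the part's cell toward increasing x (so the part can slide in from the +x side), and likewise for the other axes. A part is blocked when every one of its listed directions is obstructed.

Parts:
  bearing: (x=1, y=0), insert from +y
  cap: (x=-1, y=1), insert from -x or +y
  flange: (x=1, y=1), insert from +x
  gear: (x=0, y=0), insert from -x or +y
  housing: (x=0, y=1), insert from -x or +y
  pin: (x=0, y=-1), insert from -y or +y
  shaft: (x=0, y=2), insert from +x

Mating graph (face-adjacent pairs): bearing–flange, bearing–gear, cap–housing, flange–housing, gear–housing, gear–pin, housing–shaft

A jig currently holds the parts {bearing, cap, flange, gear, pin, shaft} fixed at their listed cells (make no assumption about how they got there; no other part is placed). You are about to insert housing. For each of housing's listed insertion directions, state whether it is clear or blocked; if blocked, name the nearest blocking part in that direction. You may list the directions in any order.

+y: blocked by shaft; -x: blocked by cap

-x: nearest on ray is cap@(-1, 1) ⇒ blocked
+y: nearest on ray is shaft@(0, 2) ⇒ blocked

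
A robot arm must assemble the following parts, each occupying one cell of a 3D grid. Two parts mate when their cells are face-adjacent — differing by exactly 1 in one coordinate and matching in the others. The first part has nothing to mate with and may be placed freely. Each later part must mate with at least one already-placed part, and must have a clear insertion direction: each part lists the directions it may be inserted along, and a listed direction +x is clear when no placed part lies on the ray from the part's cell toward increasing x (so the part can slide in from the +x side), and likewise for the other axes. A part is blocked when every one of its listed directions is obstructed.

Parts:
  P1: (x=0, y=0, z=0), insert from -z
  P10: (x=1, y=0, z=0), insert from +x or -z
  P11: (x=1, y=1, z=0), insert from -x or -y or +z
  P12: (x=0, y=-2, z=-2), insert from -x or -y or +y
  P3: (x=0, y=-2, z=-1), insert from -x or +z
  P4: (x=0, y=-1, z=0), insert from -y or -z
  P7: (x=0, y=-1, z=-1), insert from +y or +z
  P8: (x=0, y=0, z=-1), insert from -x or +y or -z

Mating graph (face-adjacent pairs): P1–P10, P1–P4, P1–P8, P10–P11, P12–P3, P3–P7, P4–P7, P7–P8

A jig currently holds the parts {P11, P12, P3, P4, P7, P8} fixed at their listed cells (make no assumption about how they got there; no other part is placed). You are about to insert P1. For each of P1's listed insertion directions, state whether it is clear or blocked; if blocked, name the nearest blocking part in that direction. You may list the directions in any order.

-z: blocked by P8

-z: nearest on ray is P8@(0, 0, -1) ⇒ blocked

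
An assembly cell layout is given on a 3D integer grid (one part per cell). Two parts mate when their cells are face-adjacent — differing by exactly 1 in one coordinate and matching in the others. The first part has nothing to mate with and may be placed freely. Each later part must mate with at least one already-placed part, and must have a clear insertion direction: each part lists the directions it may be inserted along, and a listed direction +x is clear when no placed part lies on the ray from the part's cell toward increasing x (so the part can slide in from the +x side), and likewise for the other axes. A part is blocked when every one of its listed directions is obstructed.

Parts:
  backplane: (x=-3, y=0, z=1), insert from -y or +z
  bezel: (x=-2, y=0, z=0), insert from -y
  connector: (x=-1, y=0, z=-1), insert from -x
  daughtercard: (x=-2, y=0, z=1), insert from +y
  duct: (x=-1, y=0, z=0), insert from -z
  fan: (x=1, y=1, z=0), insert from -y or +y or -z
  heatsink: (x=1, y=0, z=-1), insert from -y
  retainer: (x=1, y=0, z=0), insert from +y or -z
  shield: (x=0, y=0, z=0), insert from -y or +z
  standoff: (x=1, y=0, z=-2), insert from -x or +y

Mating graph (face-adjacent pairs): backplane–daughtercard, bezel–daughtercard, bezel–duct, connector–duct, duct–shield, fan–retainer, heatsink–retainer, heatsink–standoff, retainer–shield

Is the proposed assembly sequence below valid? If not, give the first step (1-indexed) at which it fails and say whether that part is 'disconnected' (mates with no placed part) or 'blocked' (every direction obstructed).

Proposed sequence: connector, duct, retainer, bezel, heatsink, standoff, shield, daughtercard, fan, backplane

Invalid at step 2 (blocked)

1. connector@(-1, 0, -1) [-x clear] — {connector}
2. duct@(-1, 0, 0) — -z all obstructed ⇒ blocked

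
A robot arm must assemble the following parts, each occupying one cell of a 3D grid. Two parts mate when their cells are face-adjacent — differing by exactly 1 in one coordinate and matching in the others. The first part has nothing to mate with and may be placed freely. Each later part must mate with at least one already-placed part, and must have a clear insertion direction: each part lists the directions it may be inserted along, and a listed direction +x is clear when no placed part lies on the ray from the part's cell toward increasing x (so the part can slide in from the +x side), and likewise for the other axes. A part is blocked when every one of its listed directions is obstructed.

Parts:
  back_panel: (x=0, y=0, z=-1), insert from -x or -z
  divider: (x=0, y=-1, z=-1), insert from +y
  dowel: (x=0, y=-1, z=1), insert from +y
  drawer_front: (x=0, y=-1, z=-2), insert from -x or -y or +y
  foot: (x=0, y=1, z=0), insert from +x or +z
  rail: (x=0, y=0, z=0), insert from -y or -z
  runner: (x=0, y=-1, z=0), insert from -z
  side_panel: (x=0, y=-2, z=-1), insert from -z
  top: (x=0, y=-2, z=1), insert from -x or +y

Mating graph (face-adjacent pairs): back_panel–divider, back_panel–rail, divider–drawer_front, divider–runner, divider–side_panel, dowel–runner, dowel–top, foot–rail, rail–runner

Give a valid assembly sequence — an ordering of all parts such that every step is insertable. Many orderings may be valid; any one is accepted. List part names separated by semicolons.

foot; rail; runner; dowel; top; divider; drawer_front; back_panel; side_panel

1. foot@(0, 1, 0) [+x clear] — {foot}
2. rail@(0, 0, 0) [-y clear] — {foot, rail}
3. runner@(0, -1, 0) [-z clear] — {foot, rail, runner}
4. dowel@(0, -1, 1) [+y clear] — {dowel, foot, rail, runner}
5. top@(0, -2, 1) [-x clear] — {dowel, foot, rail, runner, top}
6. divider@(0, -1, -1) [+y clear] — {divider, dowel, foot, rail, runner, top}
7. drawer_front@(0, -1, -2) [-x clear] — {divider, dowel, drawer_front, foot, rail, runner, top}
8. back_panel@(0, 0, -1) [-x clear] — {back_panel, divider, dowel, drawer_front, foot, rail, runner, top}
9. side_panel@(0, -2, -1) [-z clear] — {back_panel, divider, dowel, drawer_front, foot, rail, runner, side_panel, top}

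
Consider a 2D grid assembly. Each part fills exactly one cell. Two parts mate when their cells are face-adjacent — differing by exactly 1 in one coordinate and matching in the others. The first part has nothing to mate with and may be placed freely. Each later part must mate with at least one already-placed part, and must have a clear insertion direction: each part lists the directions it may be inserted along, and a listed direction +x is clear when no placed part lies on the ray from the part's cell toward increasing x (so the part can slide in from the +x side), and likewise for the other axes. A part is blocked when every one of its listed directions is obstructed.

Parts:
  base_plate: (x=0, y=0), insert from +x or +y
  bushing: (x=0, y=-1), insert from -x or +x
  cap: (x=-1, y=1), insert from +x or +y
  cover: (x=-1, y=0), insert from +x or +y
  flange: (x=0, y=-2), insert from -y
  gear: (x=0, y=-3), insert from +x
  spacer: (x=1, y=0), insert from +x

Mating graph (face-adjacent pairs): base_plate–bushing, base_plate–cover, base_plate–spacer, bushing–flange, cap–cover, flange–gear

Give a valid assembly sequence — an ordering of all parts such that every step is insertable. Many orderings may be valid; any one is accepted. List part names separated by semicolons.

1. bushing@(0, -1) [-x clear] — {bushing}
2. base_plate@(0, 0) [+x clear] — {base_plate, bushing}
3. cover@(-1, 0) [+y clear] — {base_plate, bushing, cover}
4. cap@(-1, 1) [+x clear] — {base_plate, bushing, cap, cover}
5. flange@(0, -2) [-y clear] — {base_plate, bushing, cap, cover, flange}
6. gear@(0, -3) [+x clear] — {base_plate, bushing, cap, cover, flange, gear}
7. spacer@(1, 0) [+x clear] — {base_plate, bushing, cap, cover, flange, gear, spacer}

bushing; base_plate; cover; cap; flange; gear; spacer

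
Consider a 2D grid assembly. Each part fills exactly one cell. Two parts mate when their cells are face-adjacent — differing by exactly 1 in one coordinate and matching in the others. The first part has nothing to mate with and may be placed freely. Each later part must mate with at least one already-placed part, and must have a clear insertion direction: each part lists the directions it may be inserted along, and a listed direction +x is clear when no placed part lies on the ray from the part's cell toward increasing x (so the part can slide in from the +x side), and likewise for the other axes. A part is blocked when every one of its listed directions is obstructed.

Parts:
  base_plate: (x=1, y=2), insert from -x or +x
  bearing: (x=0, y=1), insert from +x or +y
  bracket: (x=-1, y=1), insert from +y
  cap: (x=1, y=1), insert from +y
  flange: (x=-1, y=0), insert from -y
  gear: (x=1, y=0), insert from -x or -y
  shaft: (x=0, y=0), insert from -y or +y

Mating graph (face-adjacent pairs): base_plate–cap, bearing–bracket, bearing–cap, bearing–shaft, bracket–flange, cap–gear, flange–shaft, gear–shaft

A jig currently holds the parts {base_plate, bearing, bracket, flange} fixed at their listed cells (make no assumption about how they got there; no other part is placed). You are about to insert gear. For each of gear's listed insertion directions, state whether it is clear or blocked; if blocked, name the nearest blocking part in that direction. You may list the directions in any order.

-x: blocked by flange; -y: clear

-x: nearest on ray is flange@(-1, 0) ⇒ blocked
-y: ray from gear(1, 0) has no placed part ⇒ clear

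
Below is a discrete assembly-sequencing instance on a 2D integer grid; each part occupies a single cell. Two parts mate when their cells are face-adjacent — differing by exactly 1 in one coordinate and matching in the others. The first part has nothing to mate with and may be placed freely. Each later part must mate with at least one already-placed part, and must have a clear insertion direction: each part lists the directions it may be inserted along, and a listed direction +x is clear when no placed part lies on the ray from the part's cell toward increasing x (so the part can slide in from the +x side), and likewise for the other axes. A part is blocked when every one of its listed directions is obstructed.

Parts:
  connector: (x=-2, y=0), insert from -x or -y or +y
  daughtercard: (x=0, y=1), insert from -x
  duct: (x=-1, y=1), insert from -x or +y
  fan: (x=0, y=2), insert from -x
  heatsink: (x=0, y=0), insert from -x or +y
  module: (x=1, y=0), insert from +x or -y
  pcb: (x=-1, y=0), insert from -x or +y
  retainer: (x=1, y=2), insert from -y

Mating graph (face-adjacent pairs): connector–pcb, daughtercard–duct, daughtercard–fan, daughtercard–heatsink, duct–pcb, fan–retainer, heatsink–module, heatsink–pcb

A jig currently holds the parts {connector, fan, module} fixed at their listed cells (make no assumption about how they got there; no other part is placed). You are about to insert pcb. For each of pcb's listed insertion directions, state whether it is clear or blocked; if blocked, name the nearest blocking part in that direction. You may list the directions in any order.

-x: nearest on ray is connector@(-2, 0) ⇒ blocked
+y: ray from pcb(-1, 0) has no placed part ⇒ clear

+y: clear; -x: blocked by connector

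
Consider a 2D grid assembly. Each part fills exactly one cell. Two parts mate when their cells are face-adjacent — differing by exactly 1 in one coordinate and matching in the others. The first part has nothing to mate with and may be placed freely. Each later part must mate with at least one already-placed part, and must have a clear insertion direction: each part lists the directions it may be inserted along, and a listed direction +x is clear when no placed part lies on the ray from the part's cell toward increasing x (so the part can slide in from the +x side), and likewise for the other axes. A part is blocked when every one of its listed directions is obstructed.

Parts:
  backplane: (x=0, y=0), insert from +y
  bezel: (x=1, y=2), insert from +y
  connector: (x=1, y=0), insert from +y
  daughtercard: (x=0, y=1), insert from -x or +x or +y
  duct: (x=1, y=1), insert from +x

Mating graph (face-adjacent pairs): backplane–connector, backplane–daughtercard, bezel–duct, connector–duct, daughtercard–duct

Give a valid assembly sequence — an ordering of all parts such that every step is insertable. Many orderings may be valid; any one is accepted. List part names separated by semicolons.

backplane; daughtercard; connector; duct; bezel

1. backplane@(0, 0) [+y clear] — {backplane}
2. daughtercard@(0, 1) [-x clear] — {backplane, daughtercard}
3. connector@(1, 0) [+y clear] — {backplane, connector, daughtercard}
4. duct@(1, 1) [+x clear] — {backplane, connector, daughtercard, duct}
5. bezel@(1, 2) [+y clear] — {backplane, bezel, connector, daughtercard, duct}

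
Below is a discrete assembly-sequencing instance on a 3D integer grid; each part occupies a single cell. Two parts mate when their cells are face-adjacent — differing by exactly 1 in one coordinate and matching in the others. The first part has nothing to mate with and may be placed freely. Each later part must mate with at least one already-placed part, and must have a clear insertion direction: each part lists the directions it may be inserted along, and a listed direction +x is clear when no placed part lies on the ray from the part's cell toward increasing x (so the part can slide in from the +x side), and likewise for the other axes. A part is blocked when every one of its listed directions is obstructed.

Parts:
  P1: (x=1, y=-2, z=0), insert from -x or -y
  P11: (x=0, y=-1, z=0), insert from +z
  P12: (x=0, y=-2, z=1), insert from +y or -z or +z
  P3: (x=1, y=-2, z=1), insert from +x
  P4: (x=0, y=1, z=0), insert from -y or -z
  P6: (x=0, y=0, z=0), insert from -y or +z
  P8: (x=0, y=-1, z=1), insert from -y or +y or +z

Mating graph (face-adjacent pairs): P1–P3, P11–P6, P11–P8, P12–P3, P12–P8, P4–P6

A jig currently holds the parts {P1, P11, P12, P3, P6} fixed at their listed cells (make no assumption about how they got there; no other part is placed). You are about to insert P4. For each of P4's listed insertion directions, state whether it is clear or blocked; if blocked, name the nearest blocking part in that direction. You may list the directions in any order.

-y: blocked by P6; -z: clear

-y: nearest on ray is P6@(0, 0, 0) ⇒ blocked
-z: ray from P4(0, 1, 0) has no placed part ⇒ clear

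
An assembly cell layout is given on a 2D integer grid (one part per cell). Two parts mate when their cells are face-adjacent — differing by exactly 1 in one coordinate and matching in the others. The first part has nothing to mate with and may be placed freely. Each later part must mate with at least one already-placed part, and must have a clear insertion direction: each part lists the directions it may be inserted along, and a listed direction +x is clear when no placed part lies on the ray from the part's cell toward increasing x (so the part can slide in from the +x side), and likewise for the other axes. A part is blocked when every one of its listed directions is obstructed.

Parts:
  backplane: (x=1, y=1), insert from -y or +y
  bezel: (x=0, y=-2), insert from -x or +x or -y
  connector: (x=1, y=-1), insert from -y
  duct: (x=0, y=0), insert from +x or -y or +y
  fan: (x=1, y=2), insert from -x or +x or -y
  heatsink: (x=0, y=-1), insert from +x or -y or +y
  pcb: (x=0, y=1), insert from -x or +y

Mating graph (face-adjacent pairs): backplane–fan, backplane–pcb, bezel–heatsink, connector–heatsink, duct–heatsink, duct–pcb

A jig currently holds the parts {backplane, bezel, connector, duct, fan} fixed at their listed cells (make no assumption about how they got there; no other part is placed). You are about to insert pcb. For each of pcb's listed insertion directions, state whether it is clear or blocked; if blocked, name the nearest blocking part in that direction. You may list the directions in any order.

-x: ray from pcb(0, 1) has no placed part ⇒ clear
+y: ray from pcb(0, 1) has no placed part ⇒ clear

+y: clear; -x: clear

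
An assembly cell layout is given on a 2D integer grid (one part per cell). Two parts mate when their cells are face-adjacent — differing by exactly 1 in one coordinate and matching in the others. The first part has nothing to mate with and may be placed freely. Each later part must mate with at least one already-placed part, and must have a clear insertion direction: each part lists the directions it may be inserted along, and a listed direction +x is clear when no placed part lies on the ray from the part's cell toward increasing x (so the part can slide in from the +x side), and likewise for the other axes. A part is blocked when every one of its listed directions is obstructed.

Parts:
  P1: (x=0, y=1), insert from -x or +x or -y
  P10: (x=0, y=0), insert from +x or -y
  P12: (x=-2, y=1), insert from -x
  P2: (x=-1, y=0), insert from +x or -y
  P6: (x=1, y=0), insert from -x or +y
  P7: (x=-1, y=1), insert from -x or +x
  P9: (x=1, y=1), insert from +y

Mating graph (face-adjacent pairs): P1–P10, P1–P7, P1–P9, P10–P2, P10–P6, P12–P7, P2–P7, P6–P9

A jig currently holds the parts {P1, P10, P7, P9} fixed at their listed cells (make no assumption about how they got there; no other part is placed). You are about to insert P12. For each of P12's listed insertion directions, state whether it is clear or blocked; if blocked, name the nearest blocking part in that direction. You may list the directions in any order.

-x: ray from P12(-2, 1) has no placed part ⇒ clear

-x: clear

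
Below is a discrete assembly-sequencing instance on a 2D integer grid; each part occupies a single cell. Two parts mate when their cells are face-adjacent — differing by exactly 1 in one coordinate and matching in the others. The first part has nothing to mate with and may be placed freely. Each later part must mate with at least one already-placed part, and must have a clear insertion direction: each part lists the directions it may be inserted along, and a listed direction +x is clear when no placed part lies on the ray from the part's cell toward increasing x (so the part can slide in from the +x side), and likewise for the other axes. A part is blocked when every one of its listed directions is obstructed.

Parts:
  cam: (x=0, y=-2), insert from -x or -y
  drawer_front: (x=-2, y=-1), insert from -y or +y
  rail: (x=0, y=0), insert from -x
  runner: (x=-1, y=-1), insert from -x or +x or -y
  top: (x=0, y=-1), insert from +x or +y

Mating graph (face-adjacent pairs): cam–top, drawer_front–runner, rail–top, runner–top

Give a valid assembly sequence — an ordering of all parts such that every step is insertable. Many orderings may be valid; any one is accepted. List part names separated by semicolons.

1. drawer_front@(-2, -1) [-y clear] — {drawer_front}
2. runner@(-1, -1) [+x clear] — {drawer_front, runner}
3. top@(0, -1) [+x clear] — {drawer_front, runner, top}
4. cam@(0, -2) [-x clear] — {cam, drawer_front, runner, top}
5. rail@(0, 0) [-x clear] — {cam, drawer_front, rail, runner, top}

drawer_front; runner; top; cam; rail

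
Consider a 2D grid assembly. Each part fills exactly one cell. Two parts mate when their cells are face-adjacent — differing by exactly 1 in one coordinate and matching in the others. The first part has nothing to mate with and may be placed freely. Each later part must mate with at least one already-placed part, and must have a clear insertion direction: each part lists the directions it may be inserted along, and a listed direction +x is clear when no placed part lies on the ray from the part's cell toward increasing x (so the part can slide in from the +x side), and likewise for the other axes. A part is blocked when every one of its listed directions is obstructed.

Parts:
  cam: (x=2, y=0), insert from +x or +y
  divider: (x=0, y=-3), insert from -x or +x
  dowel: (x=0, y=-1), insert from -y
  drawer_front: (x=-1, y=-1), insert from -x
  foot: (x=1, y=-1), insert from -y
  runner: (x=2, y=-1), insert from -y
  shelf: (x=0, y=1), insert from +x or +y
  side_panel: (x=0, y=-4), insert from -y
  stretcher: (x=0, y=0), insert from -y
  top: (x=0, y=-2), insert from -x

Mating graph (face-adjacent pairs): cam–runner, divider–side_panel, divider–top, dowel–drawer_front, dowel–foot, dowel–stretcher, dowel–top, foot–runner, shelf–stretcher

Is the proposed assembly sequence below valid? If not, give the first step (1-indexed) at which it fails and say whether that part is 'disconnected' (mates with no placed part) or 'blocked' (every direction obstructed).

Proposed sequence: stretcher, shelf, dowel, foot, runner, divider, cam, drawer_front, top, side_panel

1. stretcher@(0, 0) [-y clear] — {stretcher}
2. shelf@(0, 1) [+x clear] — {shelf, stretcher}
3. dowel@(0, -1) [-y clear] — {dowel, shelf, stretcher}
4. foot@(1, -1) [-y clear] — {dowel, foot, shelf, stretcher}
5. runner@(2, -1) [-y clear] — {dowel, foot, runner, shelf, stretcher}
6. divider@(0, -3) — no placed neighbour ⇒ disconnected

Invalid at step 6 (disconnected)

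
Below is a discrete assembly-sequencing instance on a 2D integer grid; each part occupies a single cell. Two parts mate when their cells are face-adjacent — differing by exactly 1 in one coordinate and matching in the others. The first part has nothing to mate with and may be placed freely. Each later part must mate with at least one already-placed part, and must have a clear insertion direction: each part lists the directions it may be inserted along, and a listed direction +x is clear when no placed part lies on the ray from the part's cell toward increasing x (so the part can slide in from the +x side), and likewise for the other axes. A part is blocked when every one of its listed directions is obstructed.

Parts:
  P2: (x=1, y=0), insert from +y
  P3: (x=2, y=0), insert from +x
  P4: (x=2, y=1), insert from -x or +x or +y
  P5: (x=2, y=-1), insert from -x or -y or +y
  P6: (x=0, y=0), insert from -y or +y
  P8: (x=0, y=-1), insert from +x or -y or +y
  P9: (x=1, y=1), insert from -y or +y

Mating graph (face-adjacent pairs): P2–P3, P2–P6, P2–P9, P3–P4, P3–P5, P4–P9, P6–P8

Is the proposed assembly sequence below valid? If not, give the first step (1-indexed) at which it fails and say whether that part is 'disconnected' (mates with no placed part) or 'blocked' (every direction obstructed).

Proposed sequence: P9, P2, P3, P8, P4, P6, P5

Invalid at step 2 (blocked)

1. P9@(1, 1) [-y clear] — {P9}
2. P2@(1, 0) — +y all obstructed ⇒ blocked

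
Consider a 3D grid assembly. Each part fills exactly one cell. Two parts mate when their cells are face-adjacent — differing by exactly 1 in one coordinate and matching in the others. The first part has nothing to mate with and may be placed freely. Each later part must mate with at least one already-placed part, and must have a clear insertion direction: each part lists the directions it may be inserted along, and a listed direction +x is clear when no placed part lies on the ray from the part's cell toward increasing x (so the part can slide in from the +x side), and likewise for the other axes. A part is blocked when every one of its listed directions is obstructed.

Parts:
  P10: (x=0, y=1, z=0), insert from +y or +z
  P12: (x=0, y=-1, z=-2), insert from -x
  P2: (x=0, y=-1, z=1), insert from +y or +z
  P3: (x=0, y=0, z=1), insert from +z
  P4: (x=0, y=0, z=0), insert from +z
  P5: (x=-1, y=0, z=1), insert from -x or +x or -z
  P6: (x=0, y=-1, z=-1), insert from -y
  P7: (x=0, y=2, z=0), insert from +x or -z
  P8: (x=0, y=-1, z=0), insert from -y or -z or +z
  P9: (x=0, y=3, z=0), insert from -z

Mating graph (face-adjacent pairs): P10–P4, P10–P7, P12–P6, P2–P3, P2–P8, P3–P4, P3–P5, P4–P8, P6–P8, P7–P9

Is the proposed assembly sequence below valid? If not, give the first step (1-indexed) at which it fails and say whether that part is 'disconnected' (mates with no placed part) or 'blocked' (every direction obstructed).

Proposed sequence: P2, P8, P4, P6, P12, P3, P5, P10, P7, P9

Valid

1. P2@(0, -1, 1) [+y clear] — {P2}
2. P8@(0, -1, 0) [-y clear] — {P2, P8}
3. P4@(0, 0, 0) [+z clear] — {P2, P4, P8}
4. P6@(0, -1, -1) [-y clear] — {P2, P4, P6, P8}
5. P12@(0, -1, -2) [-x clear] — {P12, P2, P4, P6, P8}
6. P3@(0, 0, 1) [+z clear] — {P12, P2, P3, P4, P6, P8}
7. P5@(-1, 0, 1) [-x clear] — {P12, P2, P3, P4, P5, P6, P8}
8. P10@(0, 1, 0) [+y clear] — {P10, P12, P2, P3, P4, P5, P6, P8}
9. P7@(0, 2, 0) [+x clear] — {P10, P12, P2, P3, P4, P5, P6, P7, P8}
10. P9@(0, 3, 0) [-z clear] — {P10, P12, P2, P3, P4, P5, P6, P7, P8, P9}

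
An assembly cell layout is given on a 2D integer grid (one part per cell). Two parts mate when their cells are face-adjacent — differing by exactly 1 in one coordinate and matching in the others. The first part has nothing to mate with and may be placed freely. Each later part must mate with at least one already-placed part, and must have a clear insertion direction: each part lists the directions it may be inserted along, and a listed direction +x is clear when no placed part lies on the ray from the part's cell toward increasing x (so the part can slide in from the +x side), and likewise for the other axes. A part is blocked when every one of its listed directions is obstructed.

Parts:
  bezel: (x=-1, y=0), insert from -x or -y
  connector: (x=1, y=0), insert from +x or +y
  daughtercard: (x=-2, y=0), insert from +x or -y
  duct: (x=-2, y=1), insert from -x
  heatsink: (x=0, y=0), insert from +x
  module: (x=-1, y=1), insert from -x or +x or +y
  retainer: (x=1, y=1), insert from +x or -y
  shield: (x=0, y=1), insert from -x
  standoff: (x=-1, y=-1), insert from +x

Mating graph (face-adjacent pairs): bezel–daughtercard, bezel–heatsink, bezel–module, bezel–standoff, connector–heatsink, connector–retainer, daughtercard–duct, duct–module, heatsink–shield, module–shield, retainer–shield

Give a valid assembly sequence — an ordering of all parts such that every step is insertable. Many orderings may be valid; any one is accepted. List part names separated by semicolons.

heatsink; bezel; daughtercard; standoff; connector; retainer; shield; duct; module

1. heatsink@(0, 0) [+x clear] — {heatsink}
2. bezel@(-1, 0) [-x clear] — {bezel, heatsink}
3. daughtercard@(-2, 0) [-y clear] — {bezel, daughtercard, heatsink}
4. standoff@(-1, -1) [+x clear] — {bezel, daughtercard, heatsink, standoff}
5. connector@(1, 0) [+x clear] — {bezel, connector, daughtercard, heatsink, standoff}
6. retainer@(1, 1) [+x clear] — {bezel, connector, daughtercard, heatsink, retainer, standoff}
7. shield@(0, 1) [-x clear] — {bezel, connector, daughtercard, heatsink, retainer, shield, standoff}
8. duct@(-2, 1) [-x clear] — {bezel, connector, daughtercard, duct, heatsink, retainer, shield, standoff}
9. module@(-1, 1) [+y clear] — {bezel, connector, daughtercard, duct, heatsink, module, retainer, shield, standoff}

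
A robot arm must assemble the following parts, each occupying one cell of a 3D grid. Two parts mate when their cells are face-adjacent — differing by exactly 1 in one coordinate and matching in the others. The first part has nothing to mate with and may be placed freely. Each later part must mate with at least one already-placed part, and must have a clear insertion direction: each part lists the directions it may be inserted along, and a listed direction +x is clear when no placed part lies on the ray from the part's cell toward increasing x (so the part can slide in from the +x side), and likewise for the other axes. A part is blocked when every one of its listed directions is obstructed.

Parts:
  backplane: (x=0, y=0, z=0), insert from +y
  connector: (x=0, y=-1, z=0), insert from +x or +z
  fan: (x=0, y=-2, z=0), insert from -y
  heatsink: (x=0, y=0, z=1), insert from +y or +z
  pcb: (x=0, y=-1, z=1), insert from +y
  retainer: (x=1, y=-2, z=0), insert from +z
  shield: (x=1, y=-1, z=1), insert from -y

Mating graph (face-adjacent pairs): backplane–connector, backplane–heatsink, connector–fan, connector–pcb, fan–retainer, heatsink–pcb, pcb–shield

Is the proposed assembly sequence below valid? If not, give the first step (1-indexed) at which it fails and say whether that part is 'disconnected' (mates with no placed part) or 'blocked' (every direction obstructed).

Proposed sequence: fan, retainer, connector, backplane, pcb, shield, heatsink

1. fan@(0, -2, 0) [-y clear] — {fan}
2. retainer@(1, -2, 0) [+z clear] — {fan, retainer}
3. connector@(0, -1, 0) [+x clear] — {connector, fan, retainer}
4. backplane@(0, 0, 0) [+y clear] — {backplane, connector, fan, retainer}
5. pcb@(0, -1, 1) [+y clear] — {backplane, connector, fan, pcb, retainer}
6. shield@(1, -1, 1) [-y clear] — {backplane, connector, fan, pcb, retainer, shield}
7. heatsink@(0, 0, 1) [+y clear] — {backplane, connector, fan, heatsink, pcb, retainer, shield}

Valid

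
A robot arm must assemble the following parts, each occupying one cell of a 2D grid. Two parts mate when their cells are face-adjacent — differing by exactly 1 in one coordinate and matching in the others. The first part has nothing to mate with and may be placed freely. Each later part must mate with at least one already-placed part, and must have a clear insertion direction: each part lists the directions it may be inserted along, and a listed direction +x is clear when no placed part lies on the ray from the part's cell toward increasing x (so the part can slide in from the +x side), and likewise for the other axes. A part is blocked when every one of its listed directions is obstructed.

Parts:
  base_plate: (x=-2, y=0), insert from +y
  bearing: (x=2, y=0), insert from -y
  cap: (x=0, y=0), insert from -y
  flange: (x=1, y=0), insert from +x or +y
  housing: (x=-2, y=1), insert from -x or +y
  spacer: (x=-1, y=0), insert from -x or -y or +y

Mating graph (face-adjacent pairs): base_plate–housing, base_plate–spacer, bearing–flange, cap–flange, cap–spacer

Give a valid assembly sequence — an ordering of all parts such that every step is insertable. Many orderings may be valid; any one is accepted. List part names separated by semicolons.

base_plate; housing; spacer; cap; flange; bearing

1. base_plate@(-2, 0) [+y clear] — {base_plate}
2. housing@(-2, 1) [-x clear] — {base_plate, housing}
3. spacer@(-1, 0) [-y clear] — {base_plate, housing, spacer}
4. cap@(0, 0) [-y clear] — {base_plate, cap, housing, spacer}
5. flange@(1, 0) [+x clear] — {base_plate, cap, flange, housing, spacer}
6. bearing@(2, 0) [-y clear] — {base_plate, bearing, cap, flange, housing, spacer}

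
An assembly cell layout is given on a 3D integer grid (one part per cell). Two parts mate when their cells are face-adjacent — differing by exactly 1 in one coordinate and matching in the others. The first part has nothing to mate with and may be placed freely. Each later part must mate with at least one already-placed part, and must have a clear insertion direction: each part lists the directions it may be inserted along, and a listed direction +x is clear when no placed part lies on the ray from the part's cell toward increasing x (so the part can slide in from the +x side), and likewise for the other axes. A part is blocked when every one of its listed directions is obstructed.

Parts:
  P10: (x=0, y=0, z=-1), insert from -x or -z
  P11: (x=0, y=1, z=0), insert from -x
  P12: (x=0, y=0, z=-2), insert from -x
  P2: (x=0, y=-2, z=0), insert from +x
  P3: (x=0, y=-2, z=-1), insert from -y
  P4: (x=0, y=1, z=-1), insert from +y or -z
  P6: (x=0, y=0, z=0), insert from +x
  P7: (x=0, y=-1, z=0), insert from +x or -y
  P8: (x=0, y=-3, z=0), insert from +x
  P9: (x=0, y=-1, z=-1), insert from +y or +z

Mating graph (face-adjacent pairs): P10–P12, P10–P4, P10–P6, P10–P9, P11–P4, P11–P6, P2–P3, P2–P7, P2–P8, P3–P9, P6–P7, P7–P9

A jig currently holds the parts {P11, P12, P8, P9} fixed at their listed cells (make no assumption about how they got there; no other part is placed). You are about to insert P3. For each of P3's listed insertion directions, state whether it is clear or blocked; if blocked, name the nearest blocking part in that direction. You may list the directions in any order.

-y: clear

-y: ray from P3(0, -2, -1) has no placed part ⇒ clear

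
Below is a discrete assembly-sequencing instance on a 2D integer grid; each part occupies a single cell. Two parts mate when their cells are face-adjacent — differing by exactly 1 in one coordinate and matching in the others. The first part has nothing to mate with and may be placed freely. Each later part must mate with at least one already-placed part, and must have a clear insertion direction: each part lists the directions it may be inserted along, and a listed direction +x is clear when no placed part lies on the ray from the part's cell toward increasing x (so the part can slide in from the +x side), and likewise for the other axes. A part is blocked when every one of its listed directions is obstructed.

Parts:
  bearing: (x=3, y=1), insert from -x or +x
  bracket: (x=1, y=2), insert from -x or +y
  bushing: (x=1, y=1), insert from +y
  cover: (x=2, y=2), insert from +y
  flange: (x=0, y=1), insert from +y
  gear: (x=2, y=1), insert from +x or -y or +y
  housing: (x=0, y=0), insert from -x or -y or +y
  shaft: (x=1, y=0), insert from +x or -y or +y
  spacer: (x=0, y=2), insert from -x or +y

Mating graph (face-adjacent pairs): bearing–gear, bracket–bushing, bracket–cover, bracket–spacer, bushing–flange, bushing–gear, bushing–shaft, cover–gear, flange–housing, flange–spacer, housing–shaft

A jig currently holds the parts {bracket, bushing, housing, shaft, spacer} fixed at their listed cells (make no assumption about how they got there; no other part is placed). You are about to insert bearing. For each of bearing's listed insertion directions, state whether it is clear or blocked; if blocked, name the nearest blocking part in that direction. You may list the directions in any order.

+x: clear; -x: blocked by bushing

-x: nearest on ray is bushing@(1, 1) ⇒ blocked
+x: ray from bearing(3, 1) has no placed part ⇒ clear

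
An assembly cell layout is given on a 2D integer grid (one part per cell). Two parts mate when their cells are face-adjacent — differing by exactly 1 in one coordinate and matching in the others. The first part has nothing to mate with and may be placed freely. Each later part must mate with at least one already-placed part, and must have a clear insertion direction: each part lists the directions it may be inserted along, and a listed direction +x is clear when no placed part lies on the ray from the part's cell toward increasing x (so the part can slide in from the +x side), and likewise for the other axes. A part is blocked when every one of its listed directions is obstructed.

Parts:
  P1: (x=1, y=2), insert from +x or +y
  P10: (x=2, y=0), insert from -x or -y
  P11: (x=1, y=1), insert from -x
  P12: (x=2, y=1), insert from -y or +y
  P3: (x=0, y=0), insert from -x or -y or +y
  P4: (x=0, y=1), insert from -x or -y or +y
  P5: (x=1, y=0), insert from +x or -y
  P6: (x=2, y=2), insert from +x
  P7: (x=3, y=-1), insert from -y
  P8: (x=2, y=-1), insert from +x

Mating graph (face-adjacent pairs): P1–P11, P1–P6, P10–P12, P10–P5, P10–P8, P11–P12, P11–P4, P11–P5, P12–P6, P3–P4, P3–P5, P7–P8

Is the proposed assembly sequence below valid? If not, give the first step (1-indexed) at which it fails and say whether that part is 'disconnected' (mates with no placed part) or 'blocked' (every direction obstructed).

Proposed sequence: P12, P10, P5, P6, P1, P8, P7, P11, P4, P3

1. P12@(2, 1) [-y clear] — {P12}
2. P10@(2, 0) [-x clear] — {P10, P12}
3. P5@(1, 0) [-y clear] — {P10, P12, P5}
4. P6@(2, 2) [+x clear] — {P10, P12, P5, P6}
5. P1@(1, 2) [+y clear] — {P1, P10, P12, P5, P6}
6. P8@(2, -1) [+x clear] — {P1, P10, P12, P5, P6, P8}
7. P7@(3, -1) [-y clear] — {P1, P10, P12, P5, P6, P7, P8}
8. P11@(1, 1) [-x clear] — {P1, P10, P11, P12, P5, P6, P7, P8}
9. P4@(0, 1) [-x clear] — {P1, P10, P11, P12, P4, P5, P6, P7, P8}
10. P3@(0, 0) [-x clear] — {P1, P10, P11, P12, P3, P4, P5, P6, P7, P8}

Valid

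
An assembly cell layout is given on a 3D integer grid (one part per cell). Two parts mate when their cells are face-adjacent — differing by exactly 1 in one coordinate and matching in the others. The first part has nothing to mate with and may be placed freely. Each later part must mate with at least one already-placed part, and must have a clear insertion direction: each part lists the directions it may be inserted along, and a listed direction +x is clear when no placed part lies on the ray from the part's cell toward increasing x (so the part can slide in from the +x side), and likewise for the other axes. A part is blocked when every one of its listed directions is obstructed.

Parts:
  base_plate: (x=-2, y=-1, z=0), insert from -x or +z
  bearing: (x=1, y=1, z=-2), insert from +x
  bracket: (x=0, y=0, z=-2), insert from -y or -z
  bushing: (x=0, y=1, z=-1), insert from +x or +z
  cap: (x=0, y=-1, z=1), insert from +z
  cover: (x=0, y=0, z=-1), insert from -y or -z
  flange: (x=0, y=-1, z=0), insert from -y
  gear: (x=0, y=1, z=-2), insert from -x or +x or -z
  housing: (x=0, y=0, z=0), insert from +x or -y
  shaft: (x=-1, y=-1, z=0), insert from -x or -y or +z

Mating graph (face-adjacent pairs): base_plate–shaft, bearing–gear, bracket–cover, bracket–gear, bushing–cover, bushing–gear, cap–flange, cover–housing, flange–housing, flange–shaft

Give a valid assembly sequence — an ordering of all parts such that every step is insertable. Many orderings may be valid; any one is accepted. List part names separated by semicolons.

1. cap@(0, -1, 1) [+z clear] — {cap}
2. flange@(0, -1, 0) [-y clear] — {cap, flange}
3. housing@(0, 0, 0) [+x clear] — {cap, flange, housing}
4. cover@(0, 0, -1) [-y clear] — {cap, cover, flange, housing}
5. bushing@(0, 1, -1) [+x clear] — {bushing, cap, cover, flange, housing}
6. gear@(0, 1, -2) [-x clear] — {bushing, cap, cover, flange, gear, housing}
7. bearing@(1, 1, -2) [+x clear] — {bearing, bushing, cap, cover, flange, gear, housing}
8. shaft@(-1, -1, 0) [-x clear] — {bearing, bushing, cap, cover, flange, gear, housing, shaft}
9. bracket@(0, 0, -2) [-y clear] — {bearing, bracket, bushing, cap, cover, flange, gear, housing, shaft}
10. base_plate@(-2, -1, 0) [-x clear] — {base_plate, bearing, bracket, bushing, cap, cover, flange, gear, housing, shaft}

cap; flange; housing; cover; bushing; gear; bearing; shaft; bracket; base_plate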